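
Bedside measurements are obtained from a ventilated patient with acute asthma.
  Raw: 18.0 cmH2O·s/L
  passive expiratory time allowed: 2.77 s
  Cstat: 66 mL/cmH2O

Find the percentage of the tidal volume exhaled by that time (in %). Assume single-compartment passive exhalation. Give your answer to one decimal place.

τ = R × C = 18.0 × 66 mL/cmH2O = 18.0 × 0.066 L/cmH2O = 1.188 s.
Passive exhalation: V(t)/V₀ = e^(−t/τ) = e^(−2.77/1.188) = 0.09714.
Fraction exhaled = 1 − 0.09714 = 0.9029 → 90.29%.

90.3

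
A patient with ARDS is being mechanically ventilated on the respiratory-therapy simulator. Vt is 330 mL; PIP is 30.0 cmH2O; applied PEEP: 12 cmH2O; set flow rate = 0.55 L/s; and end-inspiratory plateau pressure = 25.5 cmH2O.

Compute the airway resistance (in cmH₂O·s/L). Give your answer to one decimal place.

Raw = (PIP − Pplat) / flow = (30.0 − 25.5) / 0.55 = 4.5 / 0.55 = 8.182 cmH2O·s/L.

8.2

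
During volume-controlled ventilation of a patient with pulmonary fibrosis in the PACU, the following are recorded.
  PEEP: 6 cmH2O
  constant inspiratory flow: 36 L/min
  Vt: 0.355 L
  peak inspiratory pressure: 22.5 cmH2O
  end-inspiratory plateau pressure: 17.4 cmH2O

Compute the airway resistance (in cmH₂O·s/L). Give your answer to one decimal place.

8.5

Flow: 36 L/min ÷ 60 = 0.6 L/s.
Raw = (PIP − Pplat) / flow = (22.5 − 17.4) / 0.6 = 5.1 / 0.6 = 8.5 cmH2O·s/L.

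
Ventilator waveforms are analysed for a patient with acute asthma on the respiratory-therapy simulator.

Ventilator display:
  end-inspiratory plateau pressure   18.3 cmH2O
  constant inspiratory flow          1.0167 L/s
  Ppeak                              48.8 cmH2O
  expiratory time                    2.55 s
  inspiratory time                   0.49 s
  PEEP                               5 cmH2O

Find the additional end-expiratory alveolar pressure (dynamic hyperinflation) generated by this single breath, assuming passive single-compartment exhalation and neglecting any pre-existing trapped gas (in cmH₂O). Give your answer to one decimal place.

Vt = flow × Ti = 1.0167 L/s × 0.49 s × 1000 mL/L = 498.18 mL.
R = (PIP − Pplat)/V̇ = (48.8 − 18.3) / 1.0167 = 30.5/1.0167 = 29.999 cmH2O·s/L.
C = Vt/(Pplat − PEEP) = 498.18 / (18.3 − 5) = 498.18/13.3 = 37.457 mL/cmH2O.
τ = R × C = 29.999 × 0.03746 L/cmH2O = 1.124 s.
Fraction remaining = e^(−Te/τ) = e^(−2.55/1.124) = 0.1034; trapped volume = 498.18 × 0.1034 = 51.512 mL.
Additional alveolar pressure from trapping ≈ V_trapped / C = 51.512 / 37.457 = 1.375 cmH2O.

1.4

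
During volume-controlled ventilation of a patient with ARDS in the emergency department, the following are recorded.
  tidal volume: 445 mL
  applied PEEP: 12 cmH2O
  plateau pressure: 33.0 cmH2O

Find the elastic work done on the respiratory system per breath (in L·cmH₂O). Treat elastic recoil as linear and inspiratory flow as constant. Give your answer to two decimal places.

4.67

Elastic work ≈ ½ × (Pplat − PEEP) × Vt = 0.5 × (33.0 − 12) × 0.445 L = 0.5 × 21.0 × 0.445 = 4.673 L·cmH2O.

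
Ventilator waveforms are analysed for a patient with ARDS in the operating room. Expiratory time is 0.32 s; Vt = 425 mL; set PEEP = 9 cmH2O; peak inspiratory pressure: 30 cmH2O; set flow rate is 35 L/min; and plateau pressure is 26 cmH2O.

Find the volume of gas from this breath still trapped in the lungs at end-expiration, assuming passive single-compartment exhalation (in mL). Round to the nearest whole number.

Flow: 35 L/min ÷ 60 = 0.5833 L/s.
R = (PIP − Pplat)/V̇ = (30 − 26) / 0.5833 = 4.0/0.5833 = 6.858 cmH2O·s/L.
C = Vt/(Pplat − PEEP) = 425.0 / (26 − 9) = 425.0/17.0 = 25.0 mL/cmH2O.
τ = R × C = 6.858 × 0.025 L/cmH2O = 0.1715 s.
Fraction remaining = e^(−Te/τ) = e^(−0.32/0.1715) = 0.1548.
Trapped volume = 425.0 × 0.1548 = 65.79 mL.

66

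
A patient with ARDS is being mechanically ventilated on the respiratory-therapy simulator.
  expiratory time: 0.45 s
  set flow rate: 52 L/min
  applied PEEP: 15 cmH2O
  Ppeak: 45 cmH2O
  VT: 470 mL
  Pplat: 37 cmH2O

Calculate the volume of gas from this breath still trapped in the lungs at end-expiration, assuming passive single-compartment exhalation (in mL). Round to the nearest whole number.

Flow: 52 L/min ÷ 60 = 0.8667 L/s.
R = (PIP − Pplat)/V̇ = (45 − 37) / 0.8667 = 8.0/0.8667 = 9.23 cmH2O·s/L.
C = Vt/(Pplat − PEEP) = 470.0 / (37 − 15) = 470.0/22.0 = 21.364 mL/cmH2O.
τ = R × C = 9.23 × 0.02136 L/cmH2O = 0.1972 s.
Fraction remaining = e^(−Te/τ) = e^(−0.45/0.1972) = 0.1021.
Trapped volume = 470.0 × 0.1021 = 47.987 mL.

48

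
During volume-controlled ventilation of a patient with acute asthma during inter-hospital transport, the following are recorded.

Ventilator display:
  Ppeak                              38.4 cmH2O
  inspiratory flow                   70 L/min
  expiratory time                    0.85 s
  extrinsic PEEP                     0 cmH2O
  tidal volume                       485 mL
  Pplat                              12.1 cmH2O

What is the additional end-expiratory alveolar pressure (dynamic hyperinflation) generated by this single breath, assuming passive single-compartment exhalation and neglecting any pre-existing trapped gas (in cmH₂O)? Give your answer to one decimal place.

4.7

Flow: 70 L/min ÷ 60 = 1.1667 L/s.
R = (PIP − Pplat)/V̇ = (38.4 − 12.1) / 1.1667 = 26.3/1.1667 = 22.542 cmH2O·s/L.
C = Vt/(Pplat − PEEP) = 485.0 / (12.1 − 0) = 485.0/12.1 = 40.083 mL/cmH2O.
τ = R × C = 22.542 × 0.04008 L/cmH2O = 0.9035 s.
Fraction remaining = e^(−Te/τ) = e^(−0.85/0.9035) = 0.3903; trapped volume = 485.0 × 0.3903 = 189.3 mL.
Additional alveolar pressure from trapping ≈ V_trapped / C = 189.3 / 40.083 = 4.723 cmH2O.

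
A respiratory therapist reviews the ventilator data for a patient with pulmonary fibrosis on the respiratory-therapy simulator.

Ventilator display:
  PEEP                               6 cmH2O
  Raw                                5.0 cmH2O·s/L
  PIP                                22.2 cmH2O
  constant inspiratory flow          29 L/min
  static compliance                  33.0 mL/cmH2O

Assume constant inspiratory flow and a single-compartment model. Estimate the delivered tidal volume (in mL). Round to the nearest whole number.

Flow: 29 L/min ÷ 60 = 0.4833 L/s.
Equation of motion (constant flow): PIP = Vt/C + R·V̇ + PEEP.
Vt/C = PIP − R·V̇ − PEEP = 22.2 − 2.417 − 6 = 13.783 cmH2O.
Vt = C × 13.783 = 33.0 × 13.783 = 454.84 mL.

455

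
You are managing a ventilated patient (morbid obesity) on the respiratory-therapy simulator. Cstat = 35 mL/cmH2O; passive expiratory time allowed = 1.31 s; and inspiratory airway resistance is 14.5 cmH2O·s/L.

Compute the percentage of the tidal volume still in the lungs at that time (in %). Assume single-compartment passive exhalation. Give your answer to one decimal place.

τ = R × C = 14.5 × 35 mL/cmH2O = 14.5 × 0.035 L/cmH2O = 0.5075 s.
Passive exhalation: V(t)/V₀ = e^(−t/τ) = e^(−1.31/0.5075) = 0.07568.
Fraction remaining = 0.07568 → 7.568%.

7.6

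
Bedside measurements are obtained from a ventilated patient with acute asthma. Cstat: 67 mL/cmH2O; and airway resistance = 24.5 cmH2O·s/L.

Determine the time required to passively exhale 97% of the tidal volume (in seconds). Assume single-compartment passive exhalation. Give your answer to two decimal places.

5.76

τ = R × C = 24.5 × 67 mL/cmH2O = 24.5 × 0.067 L/cmH2O = 1.642 s.
Exhaled fraction f = 1 − e^(−t/τ) → t = −τ·ln(1 − f) = −1.642·ln(0.03) = 5.758 s.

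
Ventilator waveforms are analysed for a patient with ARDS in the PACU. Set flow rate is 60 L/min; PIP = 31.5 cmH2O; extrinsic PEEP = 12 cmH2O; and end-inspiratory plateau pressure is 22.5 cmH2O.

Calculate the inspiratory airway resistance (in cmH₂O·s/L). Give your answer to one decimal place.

Flow: 60 L/min ÷ 60 = 1 L/s.
Raw = (PIP − Pplat) / flow = (31.5 − 22.5) / 1 = 9.0 / 1 = 9.0 cmH2O·s/L.

9.0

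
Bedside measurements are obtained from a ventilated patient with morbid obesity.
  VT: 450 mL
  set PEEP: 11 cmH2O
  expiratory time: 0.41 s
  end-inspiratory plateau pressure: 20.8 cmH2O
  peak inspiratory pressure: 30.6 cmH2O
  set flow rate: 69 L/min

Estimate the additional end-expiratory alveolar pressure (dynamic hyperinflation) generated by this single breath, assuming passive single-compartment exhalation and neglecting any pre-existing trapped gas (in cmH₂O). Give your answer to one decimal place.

Flow: 69 L/min ÷ 60 = 1.15 L/s.
R = (PIP − Pplat)/V̇ = (30.6 − 20.8) / 1.15 = 9.8/1.15 = 8.522 cmH2O·s/L.
C = Vt/(Pplat − PEEP) = 450.0 / (20.8 − 11) = 450.0/9.8 = 45.918 mL/cmH2O.
τ = R × C = 8.522 × 0.04592 L/cmH2O = 0.3913 s.
Fraction remaining = e^(−Te/τ) = e^(−0.41/0.3913) = 0.3507; trapped volume = 450.0 × 0.3507 = 157.82 mL.
Additional alveolar pressure from trapping ≈ V_trapped / C = 157.82 / 45.918 = 3.437 cmH2O.

3.4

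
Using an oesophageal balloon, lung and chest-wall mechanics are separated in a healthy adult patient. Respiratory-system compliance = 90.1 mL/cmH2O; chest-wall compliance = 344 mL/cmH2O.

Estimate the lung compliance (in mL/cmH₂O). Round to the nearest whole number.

1/CL = 1/Crs − 1/Ccw.
1/CL = 1/90.1 − 1/344 = 0.008192.
CL = 122.07 mL/cmH2O.

122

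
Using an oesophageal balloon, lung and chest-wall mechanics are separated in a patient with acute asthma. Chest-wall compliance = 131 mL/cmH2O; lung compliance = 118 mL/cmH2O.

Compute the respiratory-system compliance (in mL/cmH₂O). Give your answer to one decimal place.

Lung and chest wall are elastances in series: 1/Crs = 1/CL + 1/Ccw.
1/Crs = 1/118 + 1/131 = 0.01611.
Crs = 62.073 mL/cmH2O.

62.1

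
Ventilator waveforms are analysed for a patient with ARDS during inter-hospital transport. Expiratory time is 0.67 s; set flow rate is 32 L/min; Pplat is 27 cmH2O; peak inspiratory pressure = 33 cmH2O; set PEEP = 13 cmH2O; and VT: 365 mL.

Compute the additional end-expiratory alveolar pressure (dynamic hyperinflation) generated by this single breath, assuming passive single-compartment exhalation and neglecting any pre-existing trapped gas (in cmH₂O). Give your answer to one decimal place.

1.4

Flow: 32 L/min ÷ 60 = 0.5333 L/s.
R = (PIP − Pplat)/V̇ = (33 − 27) / 0.5333 = 6.0/0.5333 = 11.251 cmH2O·s/L.
C = Vt/(Pplat − PEEP) = 365.0 / (27 − 13) = 365.0/14.0 = 26.071 mL/cmH2O.
τ = R × C = 11.251 × 0.02607 L/cmH2O = 0.2933 s.
Fraction remaining = e^(−Te/τ) = e^(−0.67/0.2933) = 0.1018; trapped volume = 365.0 × 0.1018 = 37.157 mL.
Additional alveolar pressure from trapping ≈ V_trapped / C = 37.157 / 26.071 = 1.425 cmH2O.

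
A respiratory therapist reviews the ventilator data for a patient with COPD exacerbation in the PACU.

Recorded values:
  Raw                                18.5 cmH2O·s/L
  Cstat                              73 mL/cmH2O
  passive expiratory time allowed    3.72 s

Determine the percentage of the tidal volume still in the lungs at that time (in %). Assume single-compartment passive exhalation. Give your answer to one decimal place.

6.4

τ = R × C = 18.5 × 73 mL/cmH2O = 18.5 × 0.073 L/cmH2O = 1.351 s.
Passive exhalation: V(t)/V₀ = e^(−t/τ) = e^(−3.72/1.351) = 0.0637.
Fraction remaining = 0.0637 → 6.37%.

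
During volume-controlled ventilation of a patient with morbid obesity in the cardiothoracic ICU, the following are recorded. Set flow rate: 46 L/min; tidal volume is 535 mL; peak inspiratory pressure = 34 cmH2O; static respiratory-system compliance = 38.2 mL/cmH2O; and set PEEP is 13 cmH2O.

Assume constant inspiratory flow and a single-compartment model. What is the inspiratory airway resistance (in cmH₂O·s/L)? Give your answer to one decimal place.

Flow: 46 L/min ÷ 60 = 0.7667 L/s.
Equation of motion (constant flow): PIP = Vt/C + R·V̇ + PEEP.
R·V̇ = PIP − Vt/C − PEEP = 34 − 535/38.2 − 13 = 34 − 14.005 − 13 = 6.995 cmH2O.
R = 6.995 / 0.7667 = 9.124 cmH2O·s/L.

9.1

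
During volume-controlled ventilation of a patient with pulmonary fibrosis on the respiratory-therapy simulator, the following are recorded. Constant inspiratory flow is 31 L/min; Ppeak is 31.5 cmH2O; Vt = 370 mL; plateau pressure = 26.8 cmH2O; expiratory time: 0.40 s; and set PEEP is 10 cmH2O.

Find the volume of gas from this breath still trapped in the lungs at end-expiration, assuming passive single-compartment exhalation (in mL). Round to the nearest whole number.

50

Flow: 31 L/min ÷ 60 = 0.5167 L/s.
R = (PIP − Pplat)/V̇ = (31.5 − 26.8) / 0.5167 = 4.7/0.5167 = 9.096 cmH2O·s/L.
C = Vt/(Pplat − PEEP) = 370.0 / (26.8 − 10) = 370.0/16.8 = 22.024 mL/cmH2O.
τ = R × C = 9.096 × 0.02202 L/cmH2O = 0.2003 s.
Fraction remaining = e^(−Te/τ) = e^(−0.40/0.2003) = 0.1357.
Trapped volume = 370.0 × 0.1357 = 50.209 mL.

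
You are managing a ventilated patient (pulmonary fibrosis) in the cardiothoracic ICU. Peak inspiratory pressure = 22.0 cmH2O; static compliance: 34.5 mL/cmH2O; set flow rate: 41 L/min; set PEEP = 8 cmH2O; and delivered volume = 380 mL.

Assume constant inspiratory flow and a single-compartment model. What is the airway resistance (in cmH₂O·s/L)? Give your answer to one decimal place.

4.4

Flow: 41 L/min ÷ 60 = 0.6833 L/s.
Equation of motion (constant flow): PIP = Vt/C + R·V̇ + PEEP.
R·V̇ = PIP − Vt/C − PEEP = 22.0 − 380/34.5 − 8 = 22.0 − 11.014 − 8 = 2.986 cmH2O.
R = 2.986 / 0.6833 = 4.37 cmH2O·s/L.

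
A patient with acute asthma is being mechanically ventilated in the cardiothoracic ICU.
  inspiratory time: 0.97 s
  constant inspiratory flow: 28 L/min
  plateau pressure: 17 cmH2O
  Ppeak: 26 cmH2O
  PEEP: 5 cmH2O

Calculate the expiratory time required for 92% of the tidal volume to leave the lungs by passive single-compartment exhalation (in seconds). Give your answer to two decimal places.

1.84

Flow: 28 L/min ÷ 60 = 0.4667 L/s.
Vt = flow × Ti = 0.4667 L/s × 0.97 s × 1000 mL/L = 452.7 mL.
R = (PIP − Pplat)/V̇ = (26 − 17) / 0.4667 = 9.0/0.4667 = 19.284 cmH2O·s/L.
C = Vt/(Pplat − PEEP) = 452.7 / (17 − 5) = 452.7/12.0 = 37.725 mL/cmH2O.
τ = R × C = 19.284 × 0.03773 L/cmH2O = 0.7276 s.
t = −τ·ln(1 − 0.92) = −0.7276·ln(0.08) = 1.838 s.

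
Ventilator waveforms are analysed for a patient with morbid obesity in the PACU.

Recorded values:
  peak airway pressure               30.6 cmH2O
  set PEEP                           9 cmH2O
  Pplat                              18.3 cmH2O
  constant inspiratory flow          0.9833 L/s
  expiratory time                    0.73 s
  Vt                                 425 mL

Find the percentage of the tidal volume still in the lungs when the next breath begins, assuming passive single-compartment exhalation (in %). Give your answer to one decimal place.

27.9

R = (PIP − Pplat)/V̇ = (30.6 − 18.3) / 0.9833 = 12.3/0.9833 = 12.509 cmH2O·s/L.
C = Vt/(Pplat − PEEP) = 425.0 / (18.3 − 9) = 425.0/9.3 = 45.699 mL/cmH2O.
τ = R × C = 12.509 × 0.0457 L/cmH2O = 0.5717 s.
Fraction remaining at end-expiration = e^(−Te/τ) = e^(−0.73/0.5717) = 0.2789 → 27.89%.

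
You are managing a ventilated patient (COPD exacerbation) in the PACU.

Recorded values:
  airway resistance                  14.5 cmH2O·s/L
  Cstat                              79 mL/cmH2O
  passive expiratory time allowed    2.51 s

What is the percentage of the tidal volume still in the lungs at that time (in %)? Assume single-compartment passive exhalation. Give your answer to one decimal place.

11.2

τ = R × C = 14.5 × 79 mL/cmH2O = 14.5 × 0.079 L/cmH2O = 1.146 s.
Passive exhalation: V(t)/V₀ = e^(−t/τ) = e^(−2.51/1.146) = 0.1119.
Fraction remaining = 0.1119 → 11.19%.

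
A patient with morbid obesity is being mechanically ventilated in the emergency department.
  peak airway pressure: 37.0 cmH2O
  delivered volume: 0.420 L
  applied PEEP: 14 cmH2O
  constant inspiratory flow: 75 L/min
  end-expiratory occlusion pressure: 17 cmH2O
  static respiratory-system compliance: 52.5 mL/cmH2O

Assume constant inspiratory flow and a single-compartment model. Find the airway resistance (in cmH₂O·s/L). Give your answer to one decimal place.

9.6

Flow: 75 L/min ÷ 60 = 1.25 L/s.
Total PEEP = 17 cmH2O (set 14 + intrinsic 3); this is the baseline alveolar pressure.
Equation of motion (constant flow): PIP = Vt/C + R·V̇ + PEEP.
R·V̇ = PIP − Vt/C − PEEP = 37.0 − 420/52.5 − 17 = 37.0 − 8.0 − 17 = 12.0 cmH2O.
R = 12.0 / 1.25 = 9.6 cmH2O·s/L.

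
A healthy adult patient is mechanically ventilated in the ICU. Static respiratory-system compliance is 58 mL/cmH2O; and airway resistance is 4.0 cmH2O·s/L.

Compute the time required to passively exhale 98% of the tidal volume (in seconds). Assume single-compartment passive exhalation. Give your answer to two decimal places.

τ = R × C = 4.0 × 58 mL/cmH2O = 4.0 × 0.058 L/cmH2O = 0.232 s.
Exhaled fraction f = 1 − e^(−t/τ) → t = −τ·ln(1 − f) = −0.232·ln(0.02) = 0.9076 s.

0.91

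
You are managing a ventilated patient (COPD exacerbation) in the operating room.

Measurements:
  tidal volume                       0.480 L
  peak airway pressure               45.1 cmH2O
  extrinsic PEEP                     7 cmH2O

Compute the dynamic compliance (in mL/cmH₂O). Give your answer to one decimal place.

12.6

Dynamic compliance = Vt / (PIP − PEEP) = 480 / (45.1 − 7) = 480 / 38.1 = 12.598 mL/cmH2O.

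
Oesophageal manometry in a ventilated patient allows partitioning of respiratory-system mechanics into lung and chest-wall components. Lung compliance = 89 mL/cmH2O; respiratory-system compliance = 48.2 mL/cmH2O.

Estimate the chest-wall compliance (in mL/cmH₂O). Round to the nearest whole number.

1/Ccw = 1/Crs − 1/CL.
1/Ccw = 1/48.2 − 1/89 = 0.009511.
Ccw = 105.14 mL/cmH2O.

105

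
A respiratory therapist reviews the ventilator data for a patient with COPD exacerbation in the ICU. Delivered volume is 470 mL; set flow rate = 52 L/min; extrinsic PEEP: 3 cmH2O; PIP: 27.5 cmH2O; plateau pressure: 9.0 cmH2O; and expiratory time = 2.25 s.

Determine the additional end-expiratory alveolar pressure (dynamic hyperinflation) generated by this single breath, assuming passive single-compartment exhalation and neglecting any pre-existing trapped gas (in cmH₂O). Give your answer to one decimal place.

Flow: 52 L/min ÷ 60 = 0.8667 L/s.
R = (PIP − Pplat)/V̇ = (27.5 − 9.0) / 0.8667 = 18.5/0.8667 = 21.345 cmH2O·s/L.
C = Vt/(Pplat − PEEP) = 470.0 / (9.0 − 3) = 470.0/6.0 = 78.333 mL/cmH2O.
τ = R × C = 21.345 × 0.07833 L/cmH2O = 1.672 s.
Fraction remaining = e^(−Te/τ) = e^(−2.25/1.672) = 0.2604; trapped volume = 470.0 × 0.2604 = 122.39 mL.
Additional alveolar pressure from trapping ≈ V_trapped / C = 122.39 / 78.333 = 1.562 cmH2O.

1.6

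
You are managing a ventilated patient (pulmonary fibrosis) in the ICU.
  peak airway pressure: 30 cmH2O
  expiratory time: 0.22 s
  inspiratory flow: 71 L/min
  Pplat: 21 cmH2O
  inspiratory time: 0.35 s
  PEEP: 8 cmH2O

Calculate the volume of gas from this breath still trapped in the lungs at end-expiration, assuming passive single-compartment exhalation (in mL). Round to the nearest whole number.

Flow: 71 L/min ÷ 60 = 1.1833 L/s.
Vt = flow × Ti = 1.1833 L/s × 0.35 s × 1000 mL/L = 414.16 mL.
R = (PIP − Pplat)/V̇ = (30 − 21) / 1.1833 = 9.0/1.1833 = 7.606 cmH2O·s/L.
C = Vt/(Pplat − PEEP) = 414.16 / (21 − 8) = 414.16/13.0 = 31.858 mL/cmH2O.
τ = R × C = 7.606 × 0.03186 L/cmH2O = 0.2423 s.
Fraction remaining = e^(−Te/τ) = e^(−0.22/0.2423) = 0.4033.
Trapped volume = 414.16 × 0.4033 = 167.03 mL.

167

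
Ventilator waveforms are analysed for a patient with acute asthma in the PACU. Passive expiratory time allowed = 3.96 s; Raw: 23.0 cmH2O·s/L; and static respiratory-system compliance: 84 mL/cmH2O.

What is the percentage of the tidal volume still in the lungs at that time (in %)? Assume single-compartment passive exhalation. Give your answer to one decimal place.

12.9

τ = R × C = 23.0 × 84 mL/cmH2O = 23.0 × 0.084 L/cmH2O = 1.932 s.
Passive exhalation: V(t)/V₀ = e^(−t/τ) = e^(−3.96/1.932) = 0.1288.
Fraction remaining = 0.1288 → 12.88%.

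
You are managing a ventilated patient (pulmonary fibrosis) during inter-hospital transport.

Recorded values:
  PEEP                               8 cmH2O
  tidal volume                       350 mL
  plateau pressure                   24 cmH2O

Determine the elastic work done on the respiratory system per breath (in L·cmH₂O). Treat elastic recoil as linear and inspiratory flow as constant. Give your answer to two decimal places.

2.80

Elastic work ≈ ½ × (Pplat − PEEP) × Vt = 0.5 × (24 − 8) × 0.350 L = 0.5 × 16.0 × 0.350 = 2.8 L·cmH2O.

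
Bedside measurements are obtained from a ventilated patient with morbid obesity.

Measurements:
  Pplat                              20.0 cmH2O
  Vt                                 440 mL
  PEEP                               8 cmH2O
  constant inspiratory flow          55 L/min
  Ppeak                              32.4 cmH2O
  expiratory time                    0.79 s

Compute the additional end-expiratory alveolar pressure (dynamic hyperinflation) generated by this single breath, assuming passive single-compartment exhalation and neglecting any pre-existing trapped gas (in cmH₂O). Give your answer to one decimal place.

Flow: 55 L/min ÷ 60 = 0.9167 L/s.
R = (PIP − Pplat)/V̇ = (32.4 − 20.0) / 0.9167 = 12.4/0.9167 = 13.527 cmH2O·s/L.
C = Vt/(Pplat − PEEP) = 440.0 / (20.0 − 8) = 440.0/12.0 = 36.667 mL/cmH2O.
τ = R × C = 13.527 × 0.03667 L/cmH2O = 0.496 s.
Fraction remaining = e^(−Te/τ) = e^(−0.79/0.496) = 0.2034; trapped volume = 440.0 × 0.2034 = 89.496 mL.
Additional alveolar pressure from trapping ≈ V_trapped / C = 89.496 / 36.667 = 2.441 cmH2O.

2.4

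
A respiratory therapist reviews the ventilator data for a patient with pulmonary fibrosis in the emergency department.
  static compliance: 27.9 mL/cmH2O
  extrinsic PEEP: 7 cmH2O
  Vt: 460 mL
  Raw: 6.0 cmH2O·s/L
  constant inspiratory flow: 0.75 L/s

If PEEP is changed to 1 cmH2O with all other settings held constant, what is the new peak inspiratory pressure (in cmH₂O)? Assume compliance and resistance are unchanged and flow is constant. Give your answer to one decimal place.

22.0

PIP = Vt/C + R·V̇ + PEEP (constant-flow equation of motion).
Only the baseline term changes: ΔPIP = ΔPEEP = 1 − 7 = -6.0 cmH2O.
Original PIP = 460/27.9 + 6.0×0.75 + 7 = 27.987 cmH2O; new PIP = 27.987 + (-6.0) = 21.987 cmH2O.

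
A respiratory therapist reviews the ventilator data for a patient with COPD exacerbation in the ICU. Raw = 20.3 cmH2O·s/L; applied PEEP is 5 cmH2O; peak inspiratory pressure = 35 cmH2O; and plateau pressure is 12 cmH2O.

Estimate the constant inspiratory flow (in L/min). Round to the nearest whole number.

flow = (PIP − Pplat) / Raw = (35 − 12) / 20.3 = 1.133 L/s × 60 = 67.98 L/min.

68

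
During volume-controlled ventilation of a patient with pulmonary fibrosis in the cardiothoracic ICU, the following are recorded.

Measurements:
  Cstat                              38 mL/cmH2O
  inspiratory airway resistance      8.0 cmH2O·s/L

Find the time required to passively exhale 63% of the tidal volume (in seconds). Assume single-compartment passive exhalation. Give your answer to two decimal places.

τ = R × C = 8.0 × 38 mL/cmH2O = 8.0 × 0.038 L/cmH2O = 0.304 s.
Exhaled fraction f = 1 − e^(−t/τ) → t = −τ·ln(1 − f) = −0.304·ln(0.37) = 0.3023 s.

0.30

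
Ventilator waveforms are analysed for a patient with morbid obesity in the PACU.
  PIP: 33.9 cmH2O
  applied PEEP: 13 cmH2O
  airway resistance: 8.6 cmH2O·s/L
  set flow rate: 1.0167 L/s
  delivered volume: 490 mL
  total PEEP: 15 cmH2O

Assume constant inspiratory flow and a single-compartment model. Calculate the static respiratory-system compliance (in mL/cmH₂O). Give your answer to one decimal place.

48.2

Total PEEP = 15 cmH2O (set 13 + intrinsic 2); this is the baseline alveolar pressure.
Equation of motion (constant flow): PIP = Vt/C + R·V̇ + PEEP.
Vt/C = PIP − R·V̇ − PEEP = 33.9 − 8.6×1.0167 − 15 = 33.9 − 8.744 − 15 = 10.156 cmH2O.
C = Vt / 10.156 = 490 / 10.156 = 48.247 mL/cmH2O.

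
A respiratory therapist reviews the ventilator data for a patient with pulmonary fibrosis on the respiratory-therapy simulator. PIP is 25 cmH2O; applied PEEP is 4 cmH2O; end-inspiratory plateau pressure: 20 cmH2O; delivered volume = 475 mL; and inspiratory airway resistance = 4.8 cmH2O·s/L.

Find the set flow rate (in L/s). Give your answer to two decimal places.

1.04

flow = (PIP − Pplat) / Raw = 5.0 / 4.8 = 1.042 L/s.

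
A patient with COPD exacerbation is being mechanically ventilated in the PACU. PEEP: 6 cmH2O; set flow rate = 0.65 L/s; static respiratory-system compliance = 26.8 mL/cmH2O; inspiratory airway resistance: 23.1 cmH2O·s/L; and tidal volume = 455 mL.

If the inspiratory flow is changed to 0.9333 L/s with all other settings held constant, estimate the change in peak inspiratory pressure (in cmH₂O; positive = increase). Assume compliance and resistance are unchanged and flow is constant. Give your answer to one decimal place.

6.5

PIP = Vt/C + R·V̇ + PEEP (constant-flow equation of motion).
Only the resistive term changes: ΔPIP = R × ΔV̇ = 23.1 × (0.9333 − 0.65) = 23.1 × 0.2833 = 6.544 cmH2O.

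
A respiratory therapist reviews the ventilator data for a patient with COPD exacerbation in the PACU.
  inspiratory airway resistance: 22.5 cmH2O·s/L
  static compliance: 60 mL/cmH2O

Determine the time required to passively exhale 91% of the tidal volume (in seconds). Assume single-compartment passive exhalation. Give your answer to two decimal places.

3.25

τ = R × C = 22.5 × 60 mL/cmH2O = 22.5 × 0.060 L/cmH2O = 1.35 s.
Exhaled fraction f = 1 − e^(−t/τ) → t = −τ·ln(1 − f) = −1.35·ln(0.09) = 3.251 s.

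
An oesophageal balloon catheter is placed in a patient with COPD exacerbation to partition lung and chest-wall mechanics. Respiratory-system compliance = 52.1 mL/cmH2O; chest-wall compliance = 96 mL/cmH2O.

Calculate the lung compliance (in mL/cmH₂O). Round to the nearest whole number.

114

1/CL = 1/Crs − 1/Ccw.
1/CL = 1/52.1 − 1/96 = 0.008777.
CL = 113.93 mL/cmH2O.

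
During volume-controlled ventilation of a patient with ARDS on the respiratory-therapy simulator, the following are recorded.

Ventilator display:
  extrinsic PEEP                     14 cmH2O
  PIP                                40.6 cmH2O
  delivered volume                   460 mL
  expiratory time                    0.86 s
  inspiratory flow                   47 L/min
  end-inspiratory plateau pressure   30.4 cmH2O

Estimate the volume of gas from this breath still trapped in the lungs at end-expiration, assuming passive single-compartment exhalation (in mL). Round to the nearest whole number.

44

Flow: 47 L/min ÷ 60 = 0.7833 L/s.
R = (PIP − Pplat)/V̇ = (40.6 − 30.4) / 0.7833 = 10.2/0.7833 = 13.022 cmH2O·s/L.
C = Vt/(Pplat − PEEP) = 460.0 / (30.4 − 14) = 460.0/16.4 = 28.049 mL/cmH2O.
τ = R × C = 13.022 × 0.02805 L/cmH2O = 0.3653 s.
Fraction remaining = e^(−Te/τ) = e^(−0.86/0.3653) = 0.09497.
Trapped volume = 460.0 × 0.09497 = 43.686 mL.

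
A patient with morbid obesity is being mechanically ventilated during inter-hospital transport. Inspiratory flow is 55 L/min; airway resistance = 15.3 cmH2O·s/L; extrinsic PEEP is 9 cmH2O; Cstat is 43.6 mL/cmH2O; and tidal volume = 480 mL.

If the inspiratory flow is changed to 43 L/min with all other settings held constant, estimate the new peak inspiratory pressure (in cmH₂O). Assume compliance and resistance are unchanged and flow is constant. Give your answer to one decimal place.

31.0

Flow: 55 L/min ÷ 60 = 0.9167 L/s.
New flow: 43 L/min ÷ 60 = 0.7167 L/s.
PIP = Vt/C + R·V̇ + PEEP (constant-flow equation of motion).
Only the resistive term changes: ΔPIP = R × ΔV̇ = 15.3 × (0.7167 − 0.9167) = 15.3 × -0.2 = -3.06 cmH2O.
Original PIP = 480/43.6 + 15.3×0.9167 + 9 = 34.035 cmH2O; new PIP = 34.035 + (-3.06) = 30.975 cmH2O.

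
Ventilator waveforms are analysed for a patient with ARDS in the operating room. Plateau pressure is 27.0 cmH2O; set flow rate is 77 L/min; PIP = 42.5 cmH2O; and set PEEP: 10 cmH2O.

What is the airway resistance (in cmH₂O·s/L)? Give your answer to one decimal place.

Flow: 77 L/min ÷ 60 = 1.2833 L/s.
Raw = (PIP − Pplat) / flow = (42.5 − 27.0) / 1.2833 = 15.5 / 1.2833 = 12.078 cmH2O·s/L.

12.1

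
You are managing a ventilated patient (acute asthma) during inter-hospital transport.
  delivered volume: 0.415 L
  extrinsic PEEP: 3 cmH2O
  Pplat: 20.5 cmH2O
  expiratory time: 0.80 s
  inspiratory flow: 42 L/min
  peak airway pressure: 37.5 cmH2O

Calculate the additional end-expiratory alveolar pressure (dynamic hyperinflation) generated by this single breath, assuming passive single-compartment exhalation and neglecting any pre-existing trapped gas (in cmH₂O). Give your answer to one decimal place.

Flow: 42 L/min ÷ 60 = 0.7 L/s.
R = (PIP − Pplat)/V̇ = (37.5 − 20.5) / 0.7 = 17.0/0.7 = 24.286 cmH2O·s/L.
C = Vt/(Pplat − PEEP) = 415.0 / (20.5 − 3) = 415.0/17.5 = 23.714 mL/cmH2O.
τ = R × C = 24.286 × 0.02371 L/cmH2O = 0.5758 s.
Fraction remaining = e^(−Te/τ) = e^(−0.80/0.5758) = 0.2492; trapped volume = 415.0 × 0.2492 = 103.42 mL.
Additional alveolar pressure from trapping ≈ V_trapped / C = 103.42 / 23.714 = 4.361 cmH2O.

4.4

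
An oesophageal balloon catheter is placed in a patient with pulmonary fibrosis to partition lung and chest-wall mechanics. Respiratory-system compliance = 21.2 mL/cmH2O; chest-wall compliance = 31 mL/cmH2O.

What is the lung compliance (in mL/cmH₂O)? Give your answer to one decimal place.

67.1

1/CL = 1/Crs − 1/Ccw.
1/CL = 1/21.2 − 1/31 = 0.01491.
CL = 67.069 mL/cmH2O.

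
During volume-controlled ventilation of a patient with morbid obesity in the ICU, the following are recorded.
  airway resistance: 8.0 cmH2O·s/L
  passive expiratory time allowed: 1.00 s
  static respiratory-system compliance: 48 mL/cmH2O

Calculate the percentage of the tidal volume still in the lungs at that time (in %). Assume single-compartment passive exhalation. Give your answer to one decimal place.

7.4

τ = R × C = 8.0 × 48 mL/cmH2O = 8.0 × 0.048 L/cmH2O = 0.384 s.
Passive exhalation: V(t)/V₀ = e^(−t/τ) = e^(−1.00/0.384) = 0.07396.
Fraction remaining = 0.07396 → 7.396%.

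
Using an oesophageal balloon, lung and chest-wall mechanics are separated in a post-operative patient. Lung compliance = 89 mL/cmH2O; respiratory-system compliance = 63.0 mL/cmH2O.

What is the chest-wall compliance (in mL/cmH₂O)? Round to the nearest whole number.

1/Ccw = 1/Crs − 1/CL.
1/Ccw = 1/63.0 − 1/89 = 0.004637.
Ccw = 215.66 mL/cmH2O.

216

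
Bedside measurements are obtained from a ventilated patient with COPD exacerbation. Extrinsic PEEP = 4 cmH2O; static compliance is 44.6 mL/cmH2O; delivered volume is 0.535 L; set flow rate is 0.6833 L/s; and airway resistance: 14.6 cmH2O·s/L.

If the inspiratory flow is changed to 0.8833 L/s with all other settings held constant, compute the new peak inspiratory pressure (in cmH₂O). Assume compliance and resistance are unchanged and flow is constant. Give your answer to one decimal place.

28.9

PIP = Vt/C + R·V̇ + PEEP (constant-flow equation of motion).
Only the resistive term changes: ΔPIP = R × ΔV̇ = 14.6 × (0.8833 − 0.6833) = 14.6 × 0.2 = 2.92 cmH2O.
Original PIP = 535/44.6 + 14.6×0.6833 + 4 = 25.972 cmH2O; new PIP = 25.972 + (2.92) = 28.892 cmH2O.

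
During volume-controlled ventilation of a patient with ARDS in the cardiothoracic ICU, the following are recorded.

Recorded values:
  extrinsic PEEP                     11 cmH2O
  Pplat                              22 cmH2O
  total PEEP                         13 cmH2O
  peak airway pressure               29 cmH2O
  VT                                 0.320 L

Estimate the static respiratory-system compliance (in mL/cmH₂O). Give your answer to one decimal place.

35.6

End-expiratory occlusion gives total PEEP = 13 cmH2O (intrinsic PEEP = 13 − 11 = 2). Use total PEEP for the elastic gradient.
Cstat = Vt / (Pplat − PEEPtotal) = 320 / (22 − 13) = 320 / 9.0 = 35.556 mL/cmH2O.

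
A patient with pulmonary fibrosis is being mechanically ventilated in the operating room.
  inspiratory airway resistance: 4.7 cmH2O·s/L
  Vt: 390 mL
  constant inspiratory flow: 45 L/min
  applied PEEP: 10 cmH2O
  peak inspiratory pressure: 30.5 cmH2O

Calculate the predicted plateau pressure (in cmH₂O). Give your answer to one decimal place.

27.0

Flow: 45 L/min ÷ 60 = 0.75 L/s.
Pplat = PIP − Raw × flow = 30.5 − 4.7 × 0.75 = 30.5 − 3.525 = 26.975 cmH2O.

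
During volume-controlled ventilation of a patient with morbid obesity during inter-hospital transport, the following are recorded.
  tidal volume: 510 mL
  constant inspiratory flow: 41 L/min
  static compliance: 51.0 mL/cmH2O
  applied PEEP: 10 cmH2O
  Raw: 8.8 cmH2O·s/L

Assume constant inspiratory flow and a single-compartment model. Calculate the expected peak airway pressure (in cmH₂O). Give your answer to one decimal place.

26.0

Flow: 41 L/min ÷ 60 = 0.6833 L/s.
Equation of motion (constant flow): PIP = Vt/C + R·V̇ + PEEP.
PIP = 510/51.0 + 8.8×0.6833 + 10 = 10.0 + 6.013 + 10 = 26.013 cmH2O.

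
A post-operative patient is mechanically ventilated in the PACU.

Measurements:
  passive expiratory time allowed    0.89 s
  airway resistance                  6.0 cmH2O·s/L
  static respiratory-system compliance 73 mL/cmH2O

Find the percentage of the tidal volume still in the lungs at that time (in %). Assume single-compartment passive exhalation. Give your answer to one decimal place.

13.1

τ = R × C = 6.0 × 73 mL/cmH2O = 6.0 × 0.073 L/cmH2O = 0.438 s.
Passive exhalation: V(t)/V₀ = e^(−t/τ) = e^(−0.89/0.438) = 0.1311.
Fraction remaining = 0.1311 → 13.11%.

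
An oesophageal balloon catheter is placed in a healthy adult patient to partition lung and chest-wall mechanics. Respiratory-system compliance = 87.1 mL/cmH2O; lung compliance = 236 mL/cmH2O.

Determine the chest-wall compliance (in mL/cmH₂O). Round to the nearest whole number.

1/Ccw = 1/Crs − 1/CL.
1/Ccw = 1/87.1 − 1/236 = 0.007244.
Ccw = 138.05 mL/cmH2O.

138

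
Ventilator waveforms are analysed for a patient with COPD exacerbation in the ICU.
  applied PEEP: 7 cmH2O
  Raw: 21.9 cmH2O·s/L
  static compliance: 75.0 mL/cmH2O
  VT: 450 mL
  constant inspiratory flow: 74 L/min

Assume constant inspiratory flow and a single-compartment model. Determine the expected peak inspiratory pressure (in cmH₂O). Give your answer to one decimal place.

40.0

Flow: 74 L/min ÷ 60 = 1.2333 L/s.
Equation of motion (constant flow): PIP = Vt/C + R·V̇ + PEEP.
PIP = 450/75.0 + 21.9×1.2333 + 7 = 6.0 + 27.009 + 7 = 40.009 cmH2O.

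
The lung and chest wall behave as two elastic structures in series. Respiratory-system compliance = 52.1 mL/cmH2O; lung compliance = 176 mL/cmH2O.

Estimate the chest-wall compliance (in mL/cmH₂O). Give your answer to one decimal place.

1/Ccw = 1/Crs − 1/CL.
1/Ccw = 1/52.1 − 1/176 = 0.01351.
Ccw = 74.019 mL/cmH2O.

74.0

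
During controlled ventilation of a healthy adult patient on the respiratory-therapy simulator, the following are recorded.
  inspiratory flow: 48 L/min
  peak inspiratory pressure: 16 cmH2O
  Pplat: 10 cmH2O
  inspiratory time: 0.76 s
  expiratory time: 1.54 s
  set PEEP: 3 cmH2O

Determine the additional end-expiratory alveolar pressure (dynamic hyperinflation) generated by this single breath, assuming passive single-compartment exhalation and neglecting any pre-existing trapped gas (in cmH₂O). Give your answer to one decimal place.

Flow: 48 L/min ÷ 60 = 0.8 L/s.
Vt = flow × Ti = 0.8 L/s × 0.76 s × 1000 mL/L = 608.0 mL.
R = (PIP − Pplat)/V̇ = (16 − 10) / 0.8 = 6.0/0.8 = 7.5 cmH2O·s/L.
C = Vt/(Pplat − PEEP) = 608.0 / (10 − 3) = 608.0/7.0 = 86.857 mL/cmH2O.
τ = R × C = 7.5 × 0.08686 L/cmH2O = 0.6515 s.
Fraction remaining = e^(−Te/τ) = e^(−1.54/0.6515) = 0.09406; trapped volume = 608.0 × 0.09406 = 57.188 mL.
Additional alveolar pressure from trapping ≈ V_trapped / C = 57.188 / 86.857 = 0.6584 cmH2O.

0.7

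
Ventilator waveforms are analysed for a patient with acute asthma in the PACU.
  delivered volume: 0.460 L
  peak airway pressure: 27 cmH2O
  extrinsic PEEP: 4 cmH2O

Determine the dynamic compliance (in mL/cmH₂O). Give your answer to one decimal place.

Dynamic compliance = Vt / (PIP − PEEP) = 460 / (27 − 4) = 460 / 23.0 = 20.0 mL/cmH2O.

20.0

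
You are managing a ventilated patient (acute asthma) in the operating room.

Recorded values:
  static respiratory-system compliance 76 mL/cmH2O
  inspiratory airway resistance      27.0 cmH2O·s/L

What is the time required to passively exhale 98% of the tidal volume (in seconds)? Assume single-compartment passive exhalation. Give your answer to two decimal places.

8.03

τ = R × C = 27.0 × 76 mL/cmH2O = 27.0 × 0.076 L/cmH2O = 2.052 s.
Exhaled fraction f = 1 − e^(−t/τ) → t = −τ·ln(1 − f) = −2.052·ln(0.02) = 8.027 s.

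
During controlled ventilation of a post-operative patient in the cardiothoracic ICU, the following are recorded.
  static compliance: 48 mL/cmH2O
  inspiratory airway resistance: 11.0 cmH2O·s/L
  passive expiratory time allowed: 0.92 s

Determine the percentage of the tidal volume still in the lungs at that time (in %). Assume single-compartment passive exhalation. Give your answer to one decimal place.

17.5

τ = R × C = 11.0 × 48 mL/cmH2O = 11.0 × 0.048 L/cmH2O = 0.528 s.
Passive exhalation: V(t)/V₀ = e^(−t/τ) = e^(−0.92/0.528) = 0.1751.
Fraction remaining = 0.1751 → 17.51%.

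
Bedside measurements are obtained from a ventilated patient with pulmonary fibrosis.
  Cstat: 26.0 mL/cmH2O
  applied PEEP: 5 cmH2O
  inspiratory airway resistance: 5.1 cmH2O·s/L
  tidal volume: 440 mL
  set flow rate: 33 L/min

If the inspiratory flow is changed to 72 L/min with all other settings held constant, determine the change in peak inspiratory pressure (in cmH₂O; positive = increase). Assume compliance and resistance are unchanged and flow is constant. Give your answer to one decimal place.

Flow: 33 L/min ÷ 60 = 0.55 L/s.
New flow: 72 L/min ÷ 60 = 1.2 L/s.
PIP = Vt/C + R·V̇ + PEEP (constant-flow equation of motion).
Only the resistive term changes: ΔPIP = R × ΔV̇ = 5.1 × (1.2 − 0.55) = 5.1 × 0.65 = 3.315 cmH2O.

3.3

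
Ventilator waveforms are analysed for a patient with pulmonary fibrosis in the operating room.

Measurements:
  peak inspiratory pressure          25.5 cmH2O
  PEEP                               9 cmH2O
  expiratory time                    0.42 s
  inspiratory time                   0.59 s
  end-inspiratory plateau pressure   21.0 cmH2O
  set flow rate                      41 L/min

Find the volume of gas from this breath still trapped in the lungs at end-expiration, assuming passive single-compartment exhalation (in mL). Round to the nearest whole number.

Flow: 41 L/min ÷ 60 = 0.6833 L/s.
Vt = flow × Ti = 0.6833 L/s × 0.59 s × 1000 mL/L = 403.15 mL.
R = (PIP − Pplat)/V̇ = (25.5 − 21.0) / 0.6833 = 4.5/0.6833 = 6.586 cmH2O·s/L.
C = Vt/(Pplat − PEEP) = 403.15 / (21.0 − 9) = 403.15/12.0 = 33.596 mL/cmH2O.
τ = R × C = 6.586 × 0.0336 L/cmH2O = 0.2213 s.
Fraction remaining = e^(−Te/τ) = e^(−0.42/0.2213) = 0.1499.
Trapped volume = 403.15 × 0.1499 = 60.432 mL.

60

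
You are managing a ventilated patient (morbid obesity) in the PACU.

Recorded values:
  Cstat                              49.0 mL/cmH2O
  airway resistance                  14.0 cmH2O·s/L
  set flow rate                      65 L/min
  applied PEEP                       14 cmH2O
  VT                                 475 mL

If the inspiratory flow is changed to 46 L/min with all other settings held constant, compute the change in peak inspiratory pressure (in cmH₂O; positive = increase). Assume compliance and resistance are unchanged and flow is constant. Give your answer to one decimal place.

Flow: 65 L/min ÷ 60 = 1.0833 L/s.
New flow: 46 L/min ÷ 60 = 0.7667 L/s.
PIP = Vt/C + R·V̇ + PEEP (constant-flow equation of motion).
Only the resistive term changes: ΔPIP = R × ΔV̇ = 14.0 × (0.7667 − 1.0833) = 14.0 × -0.3166 = -4.432 cmH2O.

-4.4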